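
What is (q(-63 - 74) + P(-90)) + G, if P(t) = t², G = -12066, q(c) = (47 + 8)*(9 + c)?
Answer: -11006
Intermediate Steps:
q(c) = 495 + 55*c (q(c) = 55*(9 + c) = 495 + 55*c)
(q(-63 - 74) + P(-90)) + G = ((495 + 55*(-63 - 74)) + (-90)²) - 12066 = ((495 + 55*(-137)) + 8100) - 12066 = ((495 - 7535) + 8100) - 12066 = (-7040 + 8100) - 12066 = 1060 - 12066 = -11006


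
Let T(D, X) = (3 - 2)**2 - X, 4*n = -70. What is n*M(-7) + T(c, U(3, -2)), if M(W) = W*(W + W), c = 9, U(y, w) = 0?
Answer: -1714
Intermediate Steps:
n = -35/2 (n = (1/4)*(-70) = -35/2 ≈ -17.500)
M(W) = 2*W**2 (M(W) = W*(2*W) = 2*W**2)
T(D, X) = 1 - X (T(D, X) = 1**2 - X = 1 - X)
n*M(-7) + T(c, U(3, -2)) = -35*(-7)**2 + (1 - 1*0) = -35*49 + (1 + 0) = -35/2*98 + 1 = -1715 + 1 = -1714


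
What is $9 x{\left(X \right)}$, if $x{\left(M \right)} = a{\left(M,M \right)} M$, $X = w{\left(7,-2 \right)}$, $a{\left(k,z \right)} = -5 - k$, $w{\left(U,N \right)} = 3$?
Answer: $-216$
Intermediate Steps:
$X = 3$
$x{\left(M \right)} = M \left(-5 - M\right)$ ($x{\left(M \right)} = \left(-5 - M\right) M = M \left(-5 - M\right)$)
$9 x{\left(X \right)} = 9 \left(\left(-1\right) 3 \left(5 + 3\right)\right) = 9 \left(\left(-1\right) 3 \cdot 8\right) = 9 \left(-24\right) = -216$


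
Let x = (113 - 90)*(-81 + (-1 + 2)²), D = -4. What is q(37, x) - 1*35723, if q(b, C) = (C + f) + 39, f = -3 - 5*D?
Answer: -37507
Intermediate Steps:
f = 17 (f = -3 - 5*(-4) = -3 + 20 = 17)
x = -1840 (x = 23*(-81 + 1²) = 23*(-81 + 1) = 23*(-80) = -1840)
q(b, C) = 56 + C (q(b, C) = (C + 17) + 39 = (17 + C) + 39 = 56 + C)
q(37, x) - 1*35723 = (56 - 1840) - 1*35723 = -1784 - 35723 = -37507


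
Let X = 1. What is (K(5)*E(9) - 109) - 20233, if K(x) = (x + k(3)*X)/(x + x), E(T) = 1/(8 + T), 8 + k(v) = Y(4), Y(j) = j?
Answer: -3458139/170 ≈ -20342.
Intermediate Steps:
k(v) = -4 (k(v) = -8 + 4 = -4)
K(x) = (-4 + x)/(2*x) (K(x) = (x - 4*1)/(x + x) = (x - 4)/((2*x)) = (-4 + x)*(1/(2*x)) = (-4 + x)/(2*x))
(K(5)*E(9) - 109) - 20233 = (((½)*(-4 + 5)/5)/(8 + 9) - 109) - 20233 = (((½)*(⅕)*1)/17 - 109) - 20233 = ((⅒)*(1/17) - 109) - 20233 = (1/170 - 109) - 20233 = -18529/170 - 20233 = -3458139/170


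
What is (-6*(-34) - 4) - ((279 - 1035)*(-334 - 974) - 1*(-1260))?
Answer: -989908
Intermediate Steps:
(-6*(-34) - 4) - ((279 - 1035)*(-334 - 974) - 1*(-1260)) = (204 - 4) - (-756*(-1308) + 1260) = 200 - (988848 + 1260) = 200 - 1*990108 = 200 - 990108 = -989908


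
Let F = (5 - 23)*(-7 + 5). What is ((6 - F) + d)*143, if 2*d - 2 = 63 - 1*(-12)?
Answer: 2431/2 ≈ 1215.5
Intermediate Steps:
F = 36 (F = -18*(-2) = 36)
d = 77/2 (d = 1 + (63 - 1*(-12))/2 = 1 + (63 + 12)/2 = 1 + (½)*75 = 1 + 75/2 = 77/2 ≈ 38.500)
((6 - F) + d)*143 = ((6 - 1*36) + 77/2)*143 = ((6 - 36) + 77/2)*143 = (-30 + 77/2)*143 = (17/2)*143 = 2431/2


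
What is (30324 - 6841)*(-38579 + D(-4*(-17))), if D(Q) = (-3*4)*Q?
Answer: -925112785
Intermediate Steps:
D(Q) = -12*Q
(30324 - 6841)*(-38579 + D(-4*(-17))) = (30324 - 6841)*(-38579 - (-48)*(-17)) = 23483*(-38579 - 12*68) = 23483*(-38579 - 816) = 23483*(-39395) = -925112785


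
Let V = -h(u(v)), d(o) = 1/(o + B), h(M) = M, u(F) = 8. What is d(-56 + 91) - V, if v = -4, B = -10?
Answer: 201/25 ≈ 8.0400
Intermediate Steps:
d(o) = 1/(-10 + o) (d(o) = 1/(o - 10) = 1/(-10 + o))
V = -8 (V = -1*8 = -8)
d(-56 + 91) - V = 1/(-10 + (-56 + 91)) - 1*(-8) = 1/(-10 + 35) + 8 = 1/25 + 8 = 201/25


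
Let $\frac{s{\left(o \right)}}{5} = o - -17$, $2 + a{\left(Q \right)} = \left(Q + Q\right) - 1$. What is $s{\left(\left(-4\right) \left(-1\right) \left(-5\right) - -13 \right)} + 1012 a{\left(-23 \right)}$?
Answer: $-49538$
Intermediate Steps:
$a{\left(Q \right)} = -3 + 2 Q$ ($a{\left(Q \right)} = -2 + \left(\left(Q + Q\right) - 1\right) = -2 + \left(2 Q - 1\right) = -2 + \left(-1 + 2 Q\right) = -3 + 2 Q$)
$s{\left(o \right)} = 85 + 5 o$ ($s{\left(o \right)} = 5 \left(o - -17\right) = 5 \left(o + 17\right) = 5 \left(17 + o\right) = 85 + 5 o$)
$s{\left(\left(-4\right) \left(-1\right) \left(-5\right) - -13 \right)} + 1012 a{\left(-23 \right)} = \left(85 + 5 \left(\left(-4\right) \left(-1\right) \left(-5\right) - -13\right)\right) + 1012 \left(-3 + 2 \left(-23\right)\right) = \left(85 + 5 \left(4 \left(-5\right) + 13\right)\right) + 1012 \left(-3 - 46\right) = \left(85 + 5 \left(-20 + 13\right)\right) + 1012 \left(-49\right) = \left(85 + 5 \left(-7\right)\right) - 49588 = \left(85 - 35\right) - 49588 = 50 - 49588 = -49538$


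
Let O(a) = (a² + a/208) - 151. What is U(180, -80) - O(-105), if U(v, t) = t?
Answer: -2278327/208 ≈ -10954.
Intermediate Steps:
O(a) = -151 + a² + a/208 (O(a) = (a² + a/208) - 151 = -151 + a² + a/208)
U(180, -80) - O(-105) = -80 - (-151 + (-105)² + (1/208)*(-105)) = -80 - (-151 + 11025 - 105/208) = -80 - 1*2261687/208 = -80 - 2261687/208 = -2278327/208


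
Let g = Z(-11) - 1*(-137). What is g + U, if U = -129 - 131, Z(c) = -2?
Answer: -125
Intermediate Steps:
g = 135 (g = -2 - 1*(-137) = -2 + 137 = 135)
U = -260
g + U = 135 - 260 = -125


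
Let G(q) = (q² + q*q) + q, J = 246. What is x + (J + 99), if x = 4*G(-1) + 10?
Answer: 359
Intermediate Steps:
G(q) = q + 2*q² (G(q) = (q² + q²) + q = 2*q² + q = q + 2*q²)
x = 14 (x = 4*(-(1 + 2*(-1))) + 10 = 4*(-(1 - 2)) + 10 = 4*(-1*(-1)) + 10 = 4*1 + 10 = 4 + 10 = 14)
x + (J + 99) = 14 + (246 + 99) = 14 + 345 = 359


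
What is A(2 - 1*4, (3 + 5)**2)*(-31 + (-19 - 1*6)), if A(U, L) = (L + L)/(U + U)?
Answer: 1792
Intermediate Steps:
A(U, L) = L/U (A(U, L) = (2*L)/((2*U)) = (2*L)*(1/(2*U)) = L/U)
A(2 - 1*4, (3 + 5)**2)*(-31 + (-19 - 1*6)) = ((3 + 5)**2/(2 - 1*4))*(-31 + (-19 - 1*6)) = (8**2/(2 - 4))*(-31 + (-19 - 6)) = (64/(-2))*(-31 - 25) = (64*(-1/2))*(-56) = -32*(-56) = 1792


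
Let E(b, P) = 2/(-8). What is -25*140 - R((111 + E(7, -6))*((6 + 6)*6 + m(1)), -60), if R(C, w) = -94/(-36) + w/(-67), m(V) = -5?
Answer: -4225229/1206 ≈ -3503.5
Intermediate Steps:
E(b, P) = -¼ (E(b, P) = 2*(-⅛) = -¼)
R(C, w) = 47/18 - w/67 (R(C, w) = -94*(-1/36) + w*(-1/67) = 47/18 - w/67)
-25*140 - R((111 + E(7, -6))*((6 + 6)*6 + m(1)), -60) = -25*140 - (47/18 - 1/67*(-60)) = -3500 - (47/18 + 60/67) = -3500 - 1*4229/1206 = -3500 - 4229/1206 = -4225229/1206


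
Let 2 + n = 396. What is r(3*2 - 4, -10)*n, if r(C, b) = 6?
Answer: 2364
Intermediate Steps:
n = 394 (n = -2 + 396 = 394)
r(3*2 - 4, -10)*n = 6*394 = 2364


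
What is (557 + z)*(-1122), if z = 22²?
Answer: -1168002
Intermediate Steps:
z = 484
(557 + z)*(-1122) = (557 + 484)*(-1122) = 1041*(-1122) = -1168002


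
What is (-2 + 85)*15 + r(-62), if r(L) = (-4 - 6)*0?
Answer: 1245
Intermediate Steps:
r(L) = 0 (r(L) = -10*0 = 0)
(-2 + 85)*15 + r(-62) = (-2 + 85)*15 + 0 = 83*15 + 0 = 1245 + 0 = 1245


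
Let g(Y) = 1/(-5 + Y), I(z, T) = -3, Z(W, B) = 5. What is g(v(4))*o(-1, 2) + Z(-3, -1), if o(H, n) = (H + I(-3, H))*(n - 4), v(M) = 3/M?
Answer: 53/17 ≈ 3.1176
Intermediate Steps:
o(H, n) = (-4 + n)*(-3 + H) (o(H, n) = (H - 3)*(n - 4) = (-3 + H)*(-4 + n) = (-4 + n)*(-3 + H))
g(v(4))*o(-1, 2) + Z(-3, -1) = (12 - 4*(-1) - 3*2 - 1*2)/(-5 + 3/4) + 5 = (12 + 4 - 6 - 2)/(-5 + 3*(¼)) + 5 = 8/(-5 + ¾) + 5 = 8/(-17/4) + 5 = -4/17*8 + 5 = -32/17 + 5 = 53/17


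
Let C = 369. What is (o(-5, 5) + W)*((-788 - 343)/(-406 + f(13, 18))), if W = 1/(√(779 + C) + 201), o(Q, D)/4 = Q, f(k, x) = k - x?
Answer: -295891843/5377661 - 754*√287/5377661 ≈ -55.025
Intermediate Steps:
o(Q, D) = 4*Q
W = 1/(201 + 2*√287) (W = 1/(√(779 + 369) + 201) = 1/(√1148 + 201) = 1/(2*√287 + 201) = 1/(201 + 2*√287) ≈ 0.0042575)
(o(-5, 5) + W)*((-788 - 343)/(-406 + f(13, 18))) = (4*(-5) + (201/39253 - 2*√287/39253))*((-788 - 343)/(-406 + (13 - 1*18))) = (-20 + (201/39253 - 2*√287/39253))*(-1131/(-406 + (13 - 18))) = (-784859/39253 - 2*√287/39253)*(-1131/(-406 - 5)) = (-784859/39253 - 2*√287/39253)*(-1131/(-411)) = (-784859/39253 - 2*√287/39253)*(-1131*(-1/411)) = (-784859/39253 - 2*√287/39253)*(377/137) = -295891843/5377661 - 754*√287/5377661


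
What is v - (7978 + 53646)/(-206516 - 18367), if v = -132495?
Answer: -29795811461/224883 ≈ -1.3249e+5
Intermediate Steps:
v - (7978 + 53646)/(-206516 - 18367) = -132495 - (7978 + 53646)/(-206516 - 18367) = -132495 - 61624/(-224883) = -132495 - 61624*(-1)/224883 = -132495 - 1*(-61624/224883) = -132495 + 61624/224883 = -29795811461/224883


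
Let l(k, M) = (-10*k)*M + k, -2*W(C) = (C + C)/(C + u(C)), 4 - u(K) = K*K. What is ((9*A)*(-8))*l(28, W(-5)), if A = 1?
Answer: -76608/13 ≈ -5892.9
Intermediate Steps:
u(K) = 4 - K**2 (u(K) = 4 - K*K = 4 - K**2)
W(C) = -C/(4 + C - C**2) (W(C) = -(C + C)/(2*(C + (4 - C**2))) = -2*C/(2*(4 + C - C**2)) = -C/(4 + C - C**2))
l(k, M) = k - 10*M*k (l(k, M) = -10*M*k + k = k - 10*M*k)
((9*A)*(-8))*l(28, W(-5)) = ((9*1)*(-8))*(28*(1 - (-50)/(-4 + (-5)**2 - 1*(-5)))) = (9*(-8))*(28*(1 - (-50)/(-4 + 25 + 5))) = -2016*(1 - (-50)/26) = -2016*(1 - 10*(-5/26)) = -2016*(1 + 25/13) = -2016*38/13 = -72*1064/13 = -76608/13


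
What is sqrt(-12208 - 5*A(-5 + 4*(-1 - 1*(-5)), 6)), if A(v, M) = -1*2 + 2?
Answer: 4*I*sqrt(763) ≈ 110.49*I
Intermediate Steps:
A(v, M) = 0 (A(v, M) = -2 + 2 = 0)
sqrt(-12208 - 5*A(-5 + 4*(-1 - 1*(-5)), 6)) = sqrt(-12208 - 5*0) = sqrt(-12208 + 0) = sqrt(-12208) = 4*I*sqrt(763)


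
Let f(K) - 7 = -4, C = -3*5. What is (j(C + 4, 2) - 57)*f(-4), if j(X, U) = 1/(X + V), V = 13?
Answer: -339/2 ≈ -169.50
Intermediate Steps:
C = -15
j(X, U) = 1/(13 + X) (j(X, U) = 1/(X + 13) = 1/(13 + X))
f(K) = 3 (f(K) = 7 - 4 = 3)
(j(C + 4, 2) - 57)*f(-4) = (1/(13 + (-15 + 4)) - 57)*3 = (1/(13 - 11) - 57)*3 = (1/2 - 57)*3 = (½ - 57)*3 = -113/2*3 = -339/2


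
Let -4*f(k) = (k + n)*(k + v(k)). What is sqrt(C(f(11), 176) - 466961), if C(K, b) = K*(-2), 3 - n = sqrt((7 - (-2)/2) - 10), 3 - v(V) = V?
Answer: sqrt(-1867760 - 6*I*sqrt(2))/2 ≈ 0.0015522 - 683.33*I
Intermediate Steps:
v(V) = 3 - V
n = 3 - I*sqrt(2) (n = 3 - sqrt((7 - (-2)/2) - 10) = 3 - sqrt((7 - 1*(-1)) - 10) = 3 - sqrt((7 + 1) - 10) = 3 - sqrt(8 - 10) = 3 - sqrt(-2) = 3 - I*sqrt(2) ≈ 3.0 - 1.4142*I)
f(k) = -9/4 - 3*k/4 + 3*I*sqrt(2)/4 (f(k) = -(k + (3 - I*sqrt(2)))*(k + (3 - k))/4 = -(3 + k - I*sqrt(2))*3/4 = -(9 + 3*k - 3*I*sqrt(2))/4 = -9/4 - 3*k/4 + 3*I*sqrt(2)/4)
C(K, b) = -2*K
sqrt(C(f(11), 176) - 466961) = sqrt(-2*(-9/4 - 3/4*11 + 3*I*sqrt(2)/4) - 466961) = sqrt(-2*(-9/4 - 33/4 + 3*I*sqrt(2)/4) - 466961) = sqrt(-2*(-21/2 + 3*I*sqrt(2)/4) - 466961) = sqrt((21 - 3*I*sqrt(2)/2) - 466961) = sqrt(-466940 - 3*I*sqrt(2)/2)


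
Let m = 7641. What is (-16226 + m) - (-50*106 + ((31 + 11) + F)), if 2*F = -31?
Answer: -6623/2 ≈ -3311.5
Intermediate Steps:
F = -31/2 (F = (½)*(-31) = -31/2 ≈ -15.500)
(-16226 + m) - (-50*106 + ((31 + 11) + F)) = (-16226 + 7641) - (-50*106 + ((31 + 11) - 31/2)) = -8585 - (-5300 + (42 - 31/2)) = -8585 - (-5300 + 53/2) = -8585 - 1*(-10547/2) = -8585 + 10547/2 = -6623/2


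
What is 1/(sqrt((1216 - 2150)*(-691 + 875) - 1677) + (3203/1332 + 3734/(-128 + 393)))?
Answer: 2055220049340/21655224688738489 - 124594880400*I*sqrt(173533)/21655224688738489 ≈ 9.4906e-5 - 0.0023968*I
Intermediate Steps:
1/(sqrt((1216 - 2150)*(-691 + 875) - 1677) + (3203/1332 + 3734/(-128 + 393))) = 1/(sqrt(-934*184 - 1677) + (3203*(1/1332) + 3734/265)) = 1/(sqrt(-171856 - 1677) + (3203/1332 + 3734*(1/265))) = 1/(sqrt(-173533) + (3203/1332 + 3734/265)) = 1/(I*sqrt(173533) + 5822483/352980) = 1/(5822483/352980 + I*sqrt(173533))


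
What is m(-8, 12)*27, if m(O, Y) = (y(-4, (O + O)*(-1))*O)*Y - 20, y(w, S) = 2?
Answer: -5724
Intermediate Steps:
m(O, Y) = -20 + 2*O*Y (m(O, Y) = (2*O)*Y - 20 = 2*O*Y - 20 = -20 + 2*O*Y)
m(-8, 12)*27 = (-20 + 2*(-8)*12)*27 = (-20 - 192)*27 = -212*27 = -5724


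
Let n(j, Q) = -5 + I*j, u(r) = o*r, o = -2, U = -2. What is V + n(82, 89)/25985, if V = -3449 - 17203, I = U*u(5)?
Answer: -107328117/5197 ≈ -20652.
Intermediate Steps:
u(r) = -2*r
I = 20 (I = -(-4)*5 = -2*(-10) = 20)
n(j, Q) = -5 + 20*j
V = -20652
V + n(82, 89)/25985 = -20652 + (-5 + 20*82)/25985 = -20652 + (-5 + 1640)*(1/25985) = -20652 + 1635*(1/25985) = -20652 + 327/5197 = -107328117/5197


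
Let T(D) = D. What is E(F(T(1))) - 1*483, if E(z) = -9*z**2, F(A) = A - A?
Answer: -483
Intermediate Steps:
F(A) = 0
E(F(T(1))) - 1*483 = -9*0**2 - 1*483 = -9*0 - 483 = 0 - 483 = -483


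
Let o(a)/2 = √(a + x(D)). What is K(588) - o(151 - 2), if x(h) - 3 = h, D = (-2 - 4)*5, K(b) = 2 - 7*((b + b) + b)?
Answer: -12346 - 2*√122 ≈ -12368.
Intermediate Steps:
K(b) = 2 - 21*b (K(b) = 2 - 7*(2*b + b) = 2 - 21*b)
D = -30 (D = -6*5 = -30)
x(h) = 3 + h
o(a) = 2*√(-27 + a) (o(a) = 2*√(a + (3 - 30)) = 2*√(a - 27) = 2*√(-27 + a))
K(588) - o(151 - 2) = (2 - 21*588) - 2*√(-27 + (151 - 2)) = (2 - 12348) - 2*√(-27 + 149) = -12346 - 2*√122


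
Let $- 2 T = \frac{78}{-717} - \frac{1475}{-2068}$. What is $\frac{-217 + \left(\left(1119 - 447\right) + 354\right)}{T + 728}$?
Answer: $\frac{799699736}{719332155} \approx 1.1117$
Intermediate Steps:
$T = - \frac{298757}{988504}$ ($T = - \frac{\frac{78}{-717} - \frac{1475}{-2068}}{2} = - \frac{78 \left(- \frac{1}{717}\right) - - \frac{1475}{2068}}{2} = - \frac{- \frac{26}{239} + \frac{1475}{2068}}{2} = \left(- \frac{1}{2}\right) \frac{298757}{494252} = - \frac{298757}{988504} \approx -0.30223$)
$\frac{-217 + \left(\left(1119 - 447\right) + 354\right)}{T + 728} = \frac{-217 + \left(\left(1119 - 447\right) + 354\right)}{- \frac{298757}{988504} + 728} = \frac{-217 + \left(672 + 354\right)}{\frac{719332155}{988504}} = \left(-217 + 1026\right) \frac{988504}{719332155} = 809 \cdot \frac{988504}{719332155} = \frac{799699736}{719332155}$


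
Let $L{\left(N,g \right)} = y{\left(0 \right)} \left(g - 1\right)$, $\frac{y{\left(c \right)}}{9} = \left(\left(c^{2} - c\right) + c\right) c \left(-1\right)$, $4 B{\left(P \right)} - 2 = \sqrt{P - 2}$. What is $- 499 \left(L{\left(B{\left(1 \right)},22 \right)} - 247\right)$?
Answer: $123253$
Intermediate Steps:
$B{\left(P \right)} = \frac{1}{2} + \frac{\sqrt{-2 + P}}{4}$ ($B{\left(P \right)} = \frac{1}{2} + \frac{\sqrt{P - 2}}{4} = \frac{1}{2} + \frac{\sqrt{-2 + P}}{4}$)
$y{\left(c \right)} = - 9 c^{3}$ ($y{\left(c \right)} = 9 \left(\left(c^{2} - c\right) + c\right) c \left(-1\right) = 9 c^{2} c \left(-1\right) = 9 c^{3} \left(-1\right) = 9 \left(- c^{3}\right) = - 9 c^{3}$)
$L{\left(N,g \right)} = 0$ ($L{\left(N,g \right)} = - 9 \cdot 0^{3} \left(g - 1\right) = \left(-9\right) 0 \left(-1 + g\right) = 0 \left(-1 + g\right) = 0$)
$- 499 \left(L{\left(B{\left(1 \right)},22 \right)} - 247\right) = - 499 \left(0 - 247\right) = \left(-499\right) \left(-247\right) = 123253$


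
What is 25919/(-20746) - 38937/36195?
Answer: -581975069/250300490 ≈ -2.3251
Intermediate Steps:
25919/(-20746) - 38937/36195 = 25919*(-1/20746) - 38937*1/36195 = -25919/20746 - 12979/12065 = -581975069/250300490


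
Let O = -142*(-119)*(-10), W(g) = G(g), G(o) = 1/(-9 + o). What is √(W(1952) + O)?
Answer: I*√637941574077/1943 ≈ 411.07*I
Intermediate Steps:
W(g) = 1/(-9 + g)
O = -168980 (O = 16898*(-10) = -168980)
√(W(1952) + O) = √(1/(-9 + 1952) - 168980) = √(1/1943 - 168980) = √(-328328139/1943) = I*√637941574077/1943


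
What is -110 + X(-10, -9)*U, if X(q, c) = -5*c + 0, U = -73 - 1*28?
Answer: -4655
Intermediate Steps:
U = -101 (U = -73 - 28 = -101)
X(q, c) = -5*c
-110 + X(-10, -9)*U = -110 - 5*(-9)*(-101) = -110 + 45*(-101) = -110 - 4545 = -4655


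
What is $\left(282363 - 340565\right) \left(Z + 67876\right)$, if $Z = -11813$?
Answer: $-3262978726$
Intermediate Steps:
$\left(282363 - 340565\right) \left(Z + 67876\right) = \left(282363 - 340565\right) \left(-11813 + 67876\right) = \left(-58202\right) 56063 = -3262978726$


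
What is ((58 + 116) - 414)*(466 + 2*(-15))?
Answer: -104640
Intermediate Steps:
((58 + 116) - 414)*(466 + 2*(-15)) = (174 - 414)*(466 - 30) = -240*436 = -104640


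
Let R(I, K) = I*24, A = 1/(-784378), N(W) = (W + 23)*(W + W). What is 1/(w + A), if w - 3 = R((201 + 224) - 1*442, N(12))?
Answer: -784378/317673091 ≈ -0.0024691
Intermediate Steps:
N(W) = 2*W*(23 + W) (N(W) = (23 + W)*(2*W) = 2*W*(23 + W))
A = -1/784378 ≈ -1.2749e-6
R(I, K) = 24*I
w = -405 (w = 3 + 24*((201 + 224) - 1*442) = 3 + 24*(425 - 442) = 3 + 24*(-17) = 3 - 408 = -405)
1/(w + A) = 1/(-405 - 1/784378) = 1/(-317673091/784378) = -784378/317673091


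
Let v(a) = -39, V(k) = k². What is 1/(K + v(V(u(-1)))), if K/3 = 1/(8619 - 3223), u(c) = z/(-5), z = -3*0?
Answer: -5396/210441 ≈ -0.025641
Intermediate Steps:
z = 0
u(c) = 0 (u(c) = 0/(-5) = 0*(-⅕) = 0)
K = 3/5396 (K = 3/(8619 - 3223) = 3/5396 ≈ 0.00055597)
1/(K + v(V(u(-1)))) = 1/(3/5396 - 39) = 1/(-210441/5396) = -5396/210441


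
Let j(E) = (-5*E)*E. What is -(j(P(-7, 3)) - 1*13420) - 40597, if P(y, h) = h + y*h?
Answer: -25557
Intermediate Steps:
P(y, h) = h + h*y
j(E) = -5*E²
-(j(P(-7, 3)) - 1*13420) - 40597 = -(-5*9*(1 - 7)² - 1*13420) - 40597 = -(-5*(3*(-6))² - 13420) - 40597 = -(-5*(-18)² - 13420) - 40597 = -(-5*324 - 13420) - 40597 = -(-1620 - 13420) - 40597 = -1*(-15040) - 40597 = 15040 - 40597 = -25557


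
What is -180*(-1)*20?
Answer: 3600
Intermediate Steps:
-180*(-1)*20 = -18*(-10)*20 = 180*20 = 3600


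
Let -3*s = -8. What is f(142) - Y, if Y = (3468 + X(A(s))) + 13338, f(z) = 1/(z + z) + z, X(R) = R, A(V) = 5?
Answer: -4733995/284 ≈ -16669.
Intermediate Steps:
s = 8/3 (s = -⅓*(-8) = 8/3 ≈ 2.6667)
f(z) = z + 1/(2*z) (f(z) = 1/(2*z) + z = z + 1/(2*z))
Y = 16811 (Y = (3468 + 5) + 13338 = 3473 + 13338 = 16811)
f(142) - Y = (142 + (½)/142) - 1*16811 = (142 + (½)*(1/142)) - 16811 = (142 + 1/284) - 16811 = 40329/284 - 16811 = -4733995/284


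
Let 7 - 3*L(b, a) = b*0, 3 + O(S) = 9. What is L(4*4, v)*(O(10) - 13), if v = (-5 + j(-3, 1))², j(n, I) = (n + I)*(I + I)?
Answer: -49/3 ≈ -16.333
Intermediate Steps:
j(n, I) = 2*I*(I + n) (j(n, I) = (I + n)*(2*I) = 2*I*(I + n))
O(S) = 6 (O(S) = -3 + 9 = 6)
v = 81 (v = (-5 + 2*1*(1 - 3))² = (-5 + 2*1*(-2))² = (-5 - 4)² = (-9)² = 81)
L(b, a) = 7/3 (L(b, a) = 7/3 - b*0/3 = 7/3 - ⅓*0 = 7/3 + 0 = 7/3)
L(4*4, v)*(O(10) - 13) = 7*(6 - 13)/3 = (7/3)*(-7) = -49/3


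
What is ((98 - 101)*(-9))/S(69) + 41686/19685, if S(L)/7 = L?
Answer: 6888611/3169285 ≈ 2.1736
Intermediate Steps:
S(L) = 7*L
((98 - 101)*(-9))/S(69) + 41686/19685 = ((98 - 101)*(-9))/((7*69)) + 41686/19685 = -3*(-9)/483 + 41686*(1/19685) = 27*(1/483) + 41686/19685 = 9/161 + 41686/19685 = 6888611/3169285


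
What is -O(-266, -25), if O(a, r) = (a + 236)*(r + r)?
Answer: -1500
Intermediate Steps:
O(a, r) = 2*r*(236 + a) (O(a, r) = (236 + a)*(2*r) = 2*r*(236 + a))
-O(-266, -25) = -2*(-25)*(236 - 266) = -2*(-25)*(-30) = -1*1500 = -1500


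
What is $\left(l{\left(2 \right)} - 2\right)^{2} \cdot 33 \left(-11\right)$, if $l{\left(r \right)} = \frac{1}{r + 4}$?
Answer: $- \frac{14641}{12} \approx -1220.1$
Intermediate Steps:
$l{\left(r \right)} = \frac{1}{4 + r}$
$\left(l{\left(2 \right)} - 2\right)^{2} \cdot 33 \left(-11\right) = \left(\frac{1}{4 + 2} - 2\right)^{2} \cdot 33 \left(-11\right) = \left(\frac{1}{6} - 2\right)^{2} \cdot 33 \left(-11\right) = \left(- \frac{11}{6}\right)^{2} \cdot 33 \left(-11\right) = \frac{121}{36} \cdot 33 \left(-11\right) = \frac{1331}{12} \left(-11\right) = - \frac{14641}{12}$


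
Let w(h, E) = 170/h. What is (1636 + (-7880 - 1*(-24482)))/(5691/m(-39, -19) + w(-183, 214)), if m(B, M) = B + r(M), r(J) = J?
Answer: -193578132/1051313 ≈ -184.13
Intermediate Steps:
m(B, M) = B + M
(1636 + (-7880 - 1*(-24482)))/(5691/m(-39, -19) + w(-183, 214)) = (1636 + (-7880 - 1*(-24482)))/(5691/(-39 - 19) + 170/(-183)) = (1636 + (-7880 + 24482))/(5691/(-58) + 170*(-1/183)) = (1636 + 16602)/(5691*(-1/58) - 170/183) = 18238/(-5691/58 - 170/183) = 18238/(-1051313/10614) = 18238*(-10614/1051313) = -193578132/1051313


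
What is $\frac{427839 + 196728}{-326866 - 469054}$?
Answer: $- \frac{624567}{795920} \approx -0.78471$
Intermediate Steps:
$\frac{427839 + 196728}{-326866 - 469054} = \frac{624567}{-795920} = 624567 \left(- \frac{1}{795920}\right) = - \frac{624567}{795920}$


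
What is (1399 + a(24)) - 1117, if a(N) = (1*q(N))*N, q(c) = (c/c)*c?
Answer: 858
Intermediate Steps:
q(c) = c (q(c) = 1*c = c)
a(N) = N**2 (a(N) = (1*N)*N = N*N = N**2)
(1399 + a(24)) - 1117 = (1399 + 24**2) - 1117 = (1399 + 576) - 1117 = 1975 - 1117 = 858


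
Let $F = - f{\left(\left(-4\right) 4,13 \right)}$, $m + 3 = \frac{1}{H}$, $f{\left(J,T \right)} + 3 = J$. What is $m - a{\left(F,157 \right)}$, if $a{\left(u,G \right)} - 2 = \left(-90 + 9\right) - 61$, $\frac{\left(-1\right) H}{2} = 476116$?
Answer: $\frac{130455783}{952232} \approx 137.0$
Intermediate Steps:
$H = -952232$ ($H = \left(-2\right) 476116 = -952232$)
$f{\left(J,T \right)} = -3 + J$
$m = - \frac{2856697}{952232}$ ($m = -3 + \frac{1}{-952232} = -3 - \frac{1}{952232} = - \frac{2856697}{952232} \approx -3.0$)
$F = 19$ ($F = - (-3 - 16) = \left(-1\right) \left(-19\right) = 19$)
$a{\left(u,G \right)} = -140$ ($a{\left(u,G \right)} = 2 + \left(\left(-90 + 9\right) - 61\right) = 2 - 142 = -140$)
$m - a{\left(F,157 \right)} = - \frac{2856697}{952232} - -140 = - \frac{2856697}{952232} + 140 = \frac{130455783}{952232}$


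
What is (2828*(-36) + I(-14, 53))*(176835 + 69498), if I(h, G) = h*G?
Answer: -25261449150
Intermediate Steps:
I(h, G) = G*h
(2828*(-36) + I(-14, 53))*(176835 + 69498) = (2828*(-36) + 53*(-14))*(176835 + 69498) = (-101808 - 742)*246333 = -102550*246333 = -25261449150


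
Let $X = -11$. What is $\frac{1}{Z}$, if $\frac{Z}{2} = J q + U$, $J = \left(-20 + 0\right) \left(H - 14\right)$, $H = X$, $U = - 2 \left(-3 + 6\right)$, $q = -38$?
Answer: $- \frac{1}{38012} \approx -2.6307 \cdot 10^{-5}$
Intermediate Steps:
$U = -6$ ($U = \left(-2\right) 3 = -6$)
$H = -11$
$J = 500$ ($J = \left(-20 + 0\right) \left(-11 - 14\right) = \left(-20\right) \left(-25\right) = 500$)
$Z = -38012$ ($Z = 2 \left(500 \left(-38\right) - 6\right) = 2 \left(-19000 - 6\right) = 2 \left(-19006\right) = -38012$)
$\frac{1}{Z} = \frac{1}{-38012} = - \frac{1}{38012}$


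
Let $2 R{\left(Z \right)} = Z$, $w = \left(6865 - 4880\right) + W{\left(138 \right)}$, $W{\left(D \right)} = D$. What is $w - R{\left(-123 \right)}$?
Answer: $\frac{4369}{2} \approx 2184.5$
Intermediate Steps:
$w = 2123$ ($w = \left(6865 - 4880\right) + 138 = 1985 + 138 = 2123$)
$R{\left(Z \right)} = \frac{Z}{2}$
$w - R{\left(-123 \right)} = 2123 - \frac{1}{2} \left(-123\right) = 2123 - - \frac{123}{2} = 2123 + \frac{123}{2} = \frac{4369}{2}$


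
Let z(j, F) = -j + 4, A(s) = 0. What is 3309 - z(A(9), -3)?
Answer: 3305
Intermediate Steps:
z(j, F) = 4 - j
3309 - z(A(9), -3) = 3309 - (4 - 1*0) = 3309 - (4 + 0) = 3309 - 1*4 = 3309 - 4 = 3305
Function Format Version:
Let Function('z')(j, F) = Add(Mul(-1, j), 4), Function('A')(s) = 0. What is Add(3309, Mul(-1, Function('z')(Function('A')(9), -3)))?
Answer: 3305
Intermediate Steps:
Function('z')(j, F) = Add(4, Mul(-1, j))
Add(3309, Mul(-1, Function('z')(Function('A')(9), -3))) = Add(3309, Mul(-1, Add(4, Mul(-1, 0)))) = Add(3309, Mul(-1, Add(4, 0))) = Add(3309, Mul(-1, 4)) = Add(3309, -4) = 3305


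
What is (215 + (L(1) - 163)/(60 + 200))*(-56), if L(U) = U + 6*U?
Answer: -60032/5 ≈ -12006.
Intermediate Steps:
L(U) = 7*U
(215 + (L(1) - 163)/(60 + 200))*(-56) = (215 + (7*1 - 163)/(60 + 200))*(-56) = (215 + (7 - 163)/260)*(-56) = (215 - 156*1/260)*(-56) = (215 - ⅗)*(-56) = (1072/5)*(-56) = -60032/5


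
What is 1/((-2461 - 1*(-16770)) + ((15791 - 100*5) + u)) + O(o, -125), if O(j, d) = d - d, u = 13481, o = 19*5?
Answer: 1/43081 ≈ 2.3212e-5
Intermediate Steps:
o = 95
O(j, d) = 0
1/((-2461 - 1*(-16770)) + ((15791 - 100*5) + u)) + O(o, -125) = 1/((-2461 - 1*(-16770)) + ((15791 - 100*5) + 13481)) + 0 = 1/((-2461 + 16770) + ((15791 - 500) + 13481)) + 0 = 1/(14309 + (15291 + 13481)) + 0 = 1/(14309 + 28772) + 0 = 1/43081 + 0 = 1/43081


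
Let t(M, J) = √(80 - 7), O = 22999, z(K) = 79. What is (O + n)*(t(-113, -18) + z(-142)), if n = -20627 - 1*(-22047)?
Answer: 1929101 + 24419*√73 ≈ 2.1377e+6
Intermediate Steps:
t(M, J) = √73
n = 1420 (n = -20627 + 22047 = 1420)
(O + n)*(t(-113, -18) + z(-142)) = (22999 + 1420)*(√73 + 79) = 24419*(79 + √73) = 1929101 + 24419*√73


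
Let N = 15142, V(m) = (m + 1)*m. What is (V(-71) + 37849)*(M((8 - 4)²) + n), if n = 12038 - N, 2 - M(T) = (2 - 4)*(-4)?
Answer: -133167090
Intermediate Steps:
V(m) = m*(1 + m) (V(m) = (1 + m)*m = m*(1 + m))
M(T) = -6 (M(T) = 2 - (2 - 4)*(-4) = 2 - (-2)*(-4) = 2 - 1*8 = 2 - 8 = -6)
n = -3104 (n = 12038 - 1*15142 = 12038 - 15142 = -3104)
(V(-71) + 37849)*(M((8 - 4)²) + n) = (-71*(1 - 71) + 37849)*(-6 - 3104) = (-71*(-70) + 37849)*(-3110) = (4970 + 37849)*(-3110) = 42819*(-3110) = -133167090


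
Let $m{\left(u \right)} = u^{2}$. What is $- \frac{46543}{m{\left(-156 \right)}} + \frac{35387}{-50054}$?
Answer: $- \frac{1595420677}{609057072} \approx -2.6195$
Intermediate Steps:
$- \frac{46543}{m{\left(-156 \right)}} + \frac{35387}{-50054} = - \frac{46543}{\left(-156\right)^{2}} + \frac{35387}{-50054} = - \frac{46543}{24336} + 35387 \left(- \frac{1}{50054}\right) = \left(-46543\right) \frac{1}{24336} - \frac{35387}{50054} = - \frac{46543}{24336} - \frac{35387}{50054} = - \frac{1595420677}{609057072}$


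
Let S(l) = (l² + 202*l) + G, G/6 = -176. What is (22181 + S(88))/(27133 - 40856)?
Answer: -46645/13723 ≈ -3.3990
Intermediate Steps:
G = -1056 (G = 6*(-176) = -1056)
S(l) = -1056 + l² + 202*l (S(l) = (l² + 202*l) - 1056 = -1056 + l² + 202*l)
(22181 + S(88))/(27133 - 40856) = (22181 + (-1056 + 88² + 202*88))/(27133 - 40856) = (22181 + (-1056 + 7744 + 17776))/(-13723) = (22181 + 24464)*(-1/13723) = 46645*(-1/13723) = -46645/13723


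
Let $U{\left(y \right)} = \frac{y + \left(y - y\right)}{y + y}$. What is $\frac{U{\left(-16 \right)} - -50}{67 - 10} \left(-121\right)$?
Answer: $- \frac{12221}{114} \approx -107.2$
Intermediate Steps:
$U{\left(y \right)} = \frac{1}{2}$ ($U{\left(y \right)} = \frac{y + 0}{2 y} = y \frac{1}{2 y} = \frac{1}{2}$)
$\frac{U{\left(-16 \right)} - -50}{67 - 10} \left(-121\right) = \frac{\frac{1}{2} - -50}{67 - 10} \left(-121\right) = \frac{\frac{1}{2} + 50}{57} \left(-121\right) = \frac{101}{2} \cdot \frac{1}{57} \left(-121\right) = \frac{101}{114} \left(-121\right) = - \frac{12221}{114}$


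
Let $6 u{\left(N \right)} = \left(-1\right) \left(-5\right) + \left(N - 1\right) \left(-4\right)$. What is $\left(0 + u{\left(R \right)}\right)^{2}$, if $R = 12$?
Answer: $\frac{169}{4} \approx 42.25$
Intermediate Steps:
$u{\left(N \right)} = \frac{3}{2} - \frac{2 N}{3}$ ($u{\left(N \right)} = \frac{\left(-1\right) \left(-5\right) + \left(N - 1\right) \left(-4\right)}{6} = \frac{5 + \left(-1 + N\right) \left(-4\right)}{6} = \frac{5 - \left(-4 + 4 N\right)}{6} = \frac{9 - 4 N}{6} = \frac{3}{2} - \frac{2 N}{3}$)
$\left(0 + u{\left(R \right)}\right)^{2} = \left(0 + \left(\frac{3}{2} - 8\right)\right)^{2} = \left(0 - \frac{13}{2}\right)^{2} = \left(- \frac{13}{2}\right)^{2} = \frac{169}{4}$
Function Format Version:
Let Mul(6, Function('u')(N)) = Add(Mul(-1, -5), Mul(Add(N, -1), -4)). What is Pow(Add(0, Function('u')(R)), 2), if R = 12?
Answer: Rational(169, 4) ≈ 42.250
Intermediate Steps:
Function('u')(N) = Add(Rational(3, 2), Mul(Rational(-2, 3), N)) (Function('u')(N) = Mul(Rational(1, 6), Add(Mul(-1, -5), Mul(Add(N, -1), -4))) = Mul(Rational(1, 6), Add(5, Mul(Add(-1, N), -4))) = Mul(Rational(1, 6), Add(5, Add(4, Mul(-4, N)))) = Mul(Rational(1, 6), Add(9, Mul(-4, N))) = Add(Rational(3, 2), Mul(Rational(-2, 3), N)))
Pow(Add(0, Function('u')(R)), 2) = Pow(Add(0, Add(Rational(3, 2), Mul(Rational(-2, 3), 12))), 2) = Pow(Add(0, Add(Rational(3, 2), -8)), 2) = Pow(Add(0, Rational(-13, 2)), 2) = Pow(Rational(-13, 2), 2) = Rational(169, 4)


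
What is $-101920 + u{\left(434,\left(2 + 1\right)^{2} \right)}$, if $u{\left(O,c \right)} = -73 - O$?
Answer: $-102427$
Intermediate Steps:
$-101920 + u{\left(434,\left(2 + 1\right)^{2} \right)} = -101920 - 507 = -102427$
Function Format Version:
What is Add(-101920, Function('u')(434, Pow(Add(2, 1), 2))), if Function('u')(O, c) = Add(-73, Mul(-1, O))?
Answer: -102427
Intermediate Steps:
Add(-101920, Function('u')(434, Pow(Add(2, 1), 2))) = Add(-101920, Add(-73, Mul(-1, 434))) = Add(-101920, Add(-73, -434)) = Add(-101920, -507) = -102427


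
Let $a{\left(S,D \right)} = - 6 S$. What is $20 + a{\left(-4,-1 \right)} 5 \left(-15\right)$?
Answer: $-1780$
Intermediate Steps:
$20 + a{\left(-4,-1 \right)} 5 \left(-15\right) = 20 + \left(-6\right) \left(-4\right) 5 \left(-15\right) = 20 + 24 \left(-75\right) = 20 - 1800 = -1780$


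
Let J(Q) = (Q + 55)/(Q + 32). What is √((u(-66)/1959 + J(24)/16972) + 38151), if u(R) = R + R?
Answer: 5*√36737841095069426998/155158024 ≈ 195.32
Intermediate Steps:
J(Q) = (55 + Q)/(32 + Q)
u(R) = 2*R
√((u(-66)/1959 + J(24)/16972) + 38151) = √(((2*(-66))/1959 + ((55 + 24)/(32 + 24))/16972) + 38151) = √((-132*1/1959 + (79/56)*(1/16972)) + 38151) = √((-44/653 + ((1/56)*79)*(1/16972)) + 38151) = √((-44/653 + (79/56)*(1/16972)) + 38151) = √((-44/653 + 79/950432) + 38151) = √(-41767421/620632096 + 38151) = √(23677693327075/620632096) = 5*√36737841095069426998/155158024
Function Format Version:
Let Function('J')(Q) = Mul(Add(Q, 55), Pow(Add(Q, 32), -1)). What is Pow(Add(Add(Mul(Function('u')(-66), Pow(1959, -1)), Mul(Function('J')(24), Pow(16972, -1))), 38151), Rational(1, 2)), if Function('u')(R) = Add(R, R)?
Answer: Mul(Rational(5, 155158024), Pow(36737841095069426998, Rational(1, 2))) ≈ 195.32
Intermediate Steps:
Function('J')(Q) = Mul(Pow(Add(32, Q), -1), Add(55, Q)) (Function('J')(Q) = Mul(Add(55, Q), Pow(Add(32, Q), -1)) = Mul(Pow(Add(32, Q), -1), Add(55, Q)))
Function('u')(R) = Mul(2, R)
Pow(Add(Add(Mul(Function('u')(-66), Pow(1959, -1)), Mul(Function('J')(24), Pow(16972, -1))), 38151), Rational(1, 2)) = Pow(Add(Add(Mul(Mul(2, -66), Pow(1959, -1)), Mul(Mul(Pow(Add(32, 24), -1), Add(55, 24)), Pow(16972, -1))), 38151), Rational(1, 2)) = Pow(Add(Add(Mul(-132, Rational(1, 1959)), Mul(Mul(Pow(56, -1), 79), Rational(1, 16972))), 38151), Rational(1, 2)) = Pow(Add(Add(Rational(-44, 653), Mul(Mul(Rational(1, 56), 79), Rational(1, 16972))), 38151), Rational(1, 2)) = Pow(Add(Add(Rational(-44, 653), Mul(Rational(79, 56), Rational(1, 16972))), 38151), Rational(1, 2)) = Pow(Add(Add(Rational(-44, 653), Rational(79, 950432)), 38151), Rational(1, 2)) = Pow(Add(Rational(-41767421, 620632096), 38151), Rational(1, 2)) = Pow(Rational(23677693327075, 620632096), Rational(1, 2)) = Mul(Rational(5, 155158024), Pow(36737841095069426998, Rational(1, 2)))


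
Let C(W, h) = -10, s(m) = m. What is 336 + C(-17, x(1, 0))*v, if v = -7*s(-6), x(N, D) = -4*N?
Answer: -84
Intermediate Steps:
v = 42 (v = -7*(-6) = 42)
336 + C(-17, x(1, 0))*v = 336 - 10*42 = 336 - 420 = -84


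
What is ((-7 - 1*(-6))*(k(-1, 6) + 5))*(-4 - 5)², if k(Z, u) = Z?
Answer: -324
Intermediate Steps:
((-7 - 1*(-6))*(k(-1, 6) + 5))*(-4 - 5)² = ((-7 - 1*(-6))*(-1 + 5))*(-4 - 5)² = ((-7 + 6)*4)*(-9)² = -1*4*81 = -4*81 = -324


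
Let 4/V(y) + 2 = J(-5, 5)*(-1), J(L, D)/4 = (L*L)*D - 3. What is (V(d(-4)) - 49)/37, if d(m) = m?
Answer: -12007/9065 ≈ -1.3245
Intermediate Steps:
J(L, D) = -12 + 4*D*L² (J(L, D) = 4*((L*L)*D - 3) = 4*(L²*D - 3) = 4*(D*L² - 3) = 4*(-3 + D*L²) = -12 + 4*D*L²)
V(y) = -2/245 (V(y) = 4/(-2 + (-12 + 4*5*(-5)²)*(-1)) = 4/(-2 + (-12 + 4*5*25)*(-1)) = 4/(-2 + (-12 + 500)*(-1)) = 4/(-2 + 488*(-1)) = 4/(-2 - 488) = 4/(-490) = 4*(-1/490) = -2/245)
(V(d(-4)) - 49)/37 = (-2/245 - 49)/37 = -12007/245*1/37 = -12007/9065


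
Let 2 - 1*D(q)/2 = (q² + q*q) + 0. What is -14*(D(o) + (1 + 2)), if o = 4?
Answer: 798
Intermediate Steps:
D(q) = 4 - 4*q² (D(q) = 4 - 2*((q² + q*q) + 0) = 4 - 2*((q² + q²) + 0) = 4 - 2*(2*q² + 0) = 4 - 4*q²)
-14*(D(o) + (1 + 2)) = -14*((4 - 4*4²) + (1 + 2)) = -14*((4 - 4*16) + 3) = -14*((4 - 64) + 3) = -14*(-60 + 3) = -14*(-57) = 798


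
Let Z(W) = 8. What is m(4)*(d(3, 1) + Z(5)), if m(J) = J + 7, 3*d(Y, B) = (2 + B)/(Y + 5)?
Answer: 715/8 ≈ 89.375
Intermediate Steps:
d(Y, B) = (2 + B)/(3*(5 + Y)) (d(Y, B) = ((2 + B)/(Y + 5))/3 = ((2 + B)/(5 + Y))/3 = (2 + B)/(3*(5 + Y)))
m(J) = 7 + J
m(4)*(d(3, 1) + Z(5)) = (7 + 4)*((2 + 1)/(3*(5 + 3)) + 8) = 11*((⅓)*3/8 + 8) = 11*((⅓)*(⅛)*3 + 8) = 11*(⅛ + 8) = 11*(65/8) = 715/8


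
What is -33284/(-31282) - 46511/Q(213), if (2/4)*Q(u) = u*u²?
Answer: 320915683997/302296641354 ≈ 1.0616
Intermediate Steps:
Q(u) = 2*u³ (Q(u) = 2*(u*u²) = 2*u³)
-33284/(-31282) - 46511/Q(213) = -33284/(-31282) - 46511/(2*213³) = -33284*(-1/31282) - 46511/(2*9663597) = 16642/15641 - 46511/19327194 = 320915683997/302296641354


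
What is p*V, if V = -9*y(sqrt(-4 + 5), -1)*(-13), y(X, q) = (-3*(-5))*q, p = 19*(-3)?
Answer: 100035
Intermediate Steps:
p = -57
y(X, q) = 15*q
V = -1755 (V = -135*(-1)*(-13) = -9*(-15)*(-13) = 135*(-13) = -1755)
p*V = -57*(-1755) = 100035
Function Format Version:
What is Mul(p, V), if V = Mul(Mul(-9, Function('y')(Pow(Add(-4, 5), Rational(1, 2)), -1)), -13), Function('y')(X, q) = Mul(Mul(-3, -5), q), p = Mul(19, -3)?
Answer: 100035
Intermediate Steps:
p = -57
Function('y')(X, q) = Mul(15, q)
V = -1755 (V = Mul(Mul(-9, Mul(15, -1)), -13) = Mul(Mul(-9, -15), -13) = Mul(135, -13) = -1755)
Mul(p, V) = Mul(-57, -1755) = 100035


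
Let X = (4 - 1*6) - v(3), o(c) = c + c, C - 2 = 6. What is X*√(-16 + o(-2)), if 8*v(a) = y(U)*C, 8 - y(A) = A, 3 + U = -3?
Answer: -32*I*√5 ≈ -71.554*I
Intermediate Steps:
U = -6 (U = -3 - 3 = -6)
C = 8 (C = 2 + 6 = 8)
y(A) = 8 - A
o(c) = 2*c
v(a) = 14 (v(a) = ((8 - 1*(-6))*8)/8 = ((8 + 6)*8)/8 = (14*8)/8 = (⅛)*112 = 14)
X = -16 (X = (4 - 1*6) - 1*14 = (4 - 6) - 14 = -2 - 14 = -16)
X*√(-16 + o(-2)) = -16*√(-16 + 2*(-2)) = -16*√(-16 - 4) = -32*I*√5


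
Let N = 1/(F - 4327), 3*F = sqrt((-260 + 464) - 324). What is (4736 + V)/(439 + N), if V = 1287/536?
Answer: 7828278556841297/725268374433784 + 2539783*I*sqrt(30)/2901073497735136 ≈ 10.794 + 4.7951e-9*I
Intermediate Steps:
F = 2*I*sqrt(30)/3 (F = sqrt((-260 + 464) - 324)/3 = sqrt(204 - 324)/3 = sqrt(-120)/3 = (2*I*sqrt(30))/3 = 2*I*sqrt(30)/3 ≈ 3.6515*I)
V = 1287/536 (V = 1287*(1/536) = 1287/536 ≈ 2.4011)
N = 1/(-4327 + 2*I*sqrt(30)/3) (N = 1/(2*I*sqrt(30)/3 - 4327) = 1/(-4327 + 2*I*sqrt(30)/3) ≈ -0.00023111 - 1.95e-7*I)
(4736 + V)/(439 + N) = (4736 + 1287/536)/(439 + (-12981/56168827 - 2*I*sqrt(30)/56168827)) = 2539783/(536*(24658102072/56168827 - 2*I*sqrt(30)/56168827))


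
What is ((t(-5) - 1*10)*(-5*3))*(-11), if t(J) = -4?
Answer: -2310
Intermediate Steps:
((t(-5) - 1*10)*(-5*3))*(-11) = ((-4 - 1*10)*(-5*3))*(-11) = ((-4 - 10)*(-15))*(-11) = -14*(-15)*(-11) = 210*(-11) = -2310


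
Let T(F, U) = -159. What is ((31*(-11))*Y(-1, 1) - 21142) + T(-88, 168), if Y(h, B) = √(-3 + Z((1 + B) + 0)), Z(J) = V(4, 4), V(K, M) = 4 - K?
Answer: -21301 - 341*I*√3 ≈ -21301.0 - 590.63*I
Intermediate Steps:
Z(J) = 0 (Z(J) = 4 - 1*4 = 4 - 4 = 0)
Y(h, B) = I*√3 (Y(h, B) = √(-3 + 0) = √(-3) = I*√3)
((31*(-11))*Y(-1, 1) - 21142) + T(-88, 168) = ((31*(-11))*(I*√3) - 21142) - 159 = (-341*I*√3 - 21142) - 159 = (-21142 - 341*I*√3) - 159 = -21301 - 341*I*√3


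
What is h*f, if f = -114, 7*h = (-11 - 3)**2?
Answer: -3192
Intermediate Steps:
h = 28 (h = (-11 - 3)**2/7 = (1/7)*(-14)**2 = (1/7)*196 = 28)
h*f = 28*(-114) = -3192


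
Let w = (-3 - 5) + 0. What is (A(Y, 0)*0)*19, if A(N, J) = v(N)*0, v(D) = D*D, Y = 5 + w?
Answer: 0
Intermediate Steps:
w = -8 (w = -8 + 0 = -8)
Y = -3 (Y = 5 - 8 = -3)
v(D) = D²
A(N, J) = 0 (A(N, J) = N²*0 = 0)
(A(Y, 0)*0)*19 = (0*0)*19 = 0*19 = 0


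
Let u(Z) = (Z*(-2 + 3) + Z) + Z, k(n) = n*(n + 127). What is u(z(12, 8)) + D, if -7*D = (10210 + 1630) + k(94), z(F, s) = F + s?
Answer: -32194/7 ≈ -4599.1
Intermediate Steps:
k(n) = n*(127 + n)
u(Z) = 3*Z (u(Z) = (Z*1 + Z) + Z = (Z + Z) + Z = 2*Z + Z = 3*Z)
D = -32614/7 (D = -((10210 + 1630) + 94*(127 + 94))/7 = -(11840 + 94*221)/7 = -(11840 + 20774)/7 = -⅐*32614 = -32614/7 ≈ -4659.1)
u(z(12, 8)) + D = 3*(12 + 8) - 32614/7 = 3*20 - 32614/7 = 60 - 32614/7 = -32194/7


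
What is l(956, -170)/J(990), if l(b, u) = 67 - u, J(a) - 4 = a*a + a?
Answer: 237/981094 ≈ 0.00024157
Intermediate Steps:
J(a) = 4 + a + a² (J(a) = 4 + (a*a + a) = 4 + (a² + a) = 4 + (a + a²) = 4 + a + a²)
l(956, -170)/J(990) = (67 - 1*(-170))/(4 + 990 + 990²) = (67 + 170)/(4 + 990 + 980100) = 237/981094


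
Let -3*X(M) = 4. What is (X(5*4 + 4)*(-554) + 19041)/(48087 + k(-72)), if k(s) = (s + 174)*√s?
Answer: 105682759/257012073 - 4035052*I*√2/771036219 ≈ 0.4112 - 0.007401*I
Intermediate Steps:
X(M) = -4/3 (X(M) = -⅓*4 = -4/3)
k(s) = √s*(174 + s) (k(s) = (174 + s)*√s = √s*(174 + s))
(X(5*4 + 4)*(-554) + 19041)/(48087 + k(-72)) = (-4/3*(-554) + 19041)/(48087 + √(-72)*(174 - 72)) = (2216/3 + 19041)/(48087 + (6*I*√2)*102) = 59339/(3*(48087 + 612*I*√2))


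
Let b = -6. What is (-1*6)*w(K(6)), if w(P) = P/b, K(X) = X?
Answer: 6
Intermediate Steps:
w(P) = -P/6 (w(P) = P/(-6) = P*(-⅙) = -P/6)
(-1*6)*w(K(6)) = (-1*6)*(-⅙*6) = -6*(-1) = 6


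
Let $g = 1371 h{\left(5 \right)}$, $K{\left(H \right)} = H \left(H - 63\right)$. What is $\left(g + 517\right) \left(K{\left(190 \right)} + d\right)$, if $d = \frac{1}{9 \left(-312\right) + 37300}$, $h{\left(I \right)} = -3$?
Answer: $- \frac{748230472939}{8623} \approx -8.6771 \cdot 10^{7}$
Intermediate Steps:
$K{\left(H \right)} = H \left(-63 + H\right)$ ($K{\left(H \right)} = H \left(H - 63\right) = H \left(-63 + H\right)$)
$g = -4113$ ($g = 1371 \left(-3\right) = -4113$)
$d = \frac{1}{34492}$ ($d = \frac{1}{-2808 + 37300} = \frac{1}{34492} \approx 2.8992 \cdot 10^{-5}$)
$\left(g + 517\right) \left(K{\left(190 \right)} + d\right) = \left(-4113 + 517\right) \left(190 \left(-63 + 190\right) + \frac{1}{34492}\right) = - 3596 \left(190 \cdot 127 + \frac{1}{34492}\right) = - 3596 \left(24130 + \frac{1}{34492}\right) = \left(-3596\right) \frac{832291961}{34492} = - \frac{748230472939}{8623}$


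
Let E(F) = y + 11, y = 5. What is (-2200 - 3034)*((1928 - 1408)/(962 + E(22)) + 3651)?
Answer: -9345825166/489 ≈ -1.9112e+7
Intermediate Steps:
E(F) = 16 (E(F) = 5 + 11 = 16)
(-2200 - 3034)*((1928 - 1408)/(962 + E(22)) + 3651) = (-2200 - 3034)*((1928 - 1408)/(962 + 16) + 3651) = -5234*(520/978 + 3651) = -5234*(520*(1/978) + 3651) = -5234*(260/489 + 3651) = -5234*1785599/489 = -9345825166/489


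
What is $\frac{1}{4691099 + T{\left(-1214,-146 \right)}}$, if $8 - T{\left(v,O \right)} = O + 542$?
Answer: $\frac{1}{4690711} \approx 2.1319 \cdot 10^{-7}$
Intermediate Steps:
$T{\left(v,O \right)} = -534 - O$ ($T{\left(v,O \right)} = 8 - \left(O + 542\right) = 8 - \left(542 + O\right) = -534 - O$)
$\frac{1}{4691099 + T{\left(-1214,-146 \right)}} = \frac{1}{4691099 - 388} = \frac{1}{4690711}$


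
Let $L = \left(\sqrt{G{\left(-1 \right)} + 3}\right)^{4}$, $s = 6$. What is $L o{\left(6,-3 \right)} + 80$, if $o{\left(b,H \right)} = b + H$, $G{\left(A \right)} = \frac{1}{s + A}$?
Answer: $\frac{2768}{25} \approx 110.72$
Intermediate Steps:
$G{\left(A \right)} = \frac{1}{6 + A}$
$o{\left(b,H \right)} = H + b$
$L = \frac{256}{25}$ ($L = \left(\sqrt{\frac{1}{6 - 1} + 3}\right)^{4} = \left(\sqrt{\frac{1}{5} + 3}\right)^{4} = \left(\sqrt{\frac{16}{5}}\right)^{4} = \left(\frac{4 \sqrt{5}}{5}\right)^{4} = \frac{256}{25} \approx 10.24$)
$L o{\left(6,-3 \right)} + 80 = \frac{256 \left(-3 + 6\right)}{25} + 80 = \frac{256}{25} \cdot 3 + 80 = \frac{768}{25} + 80 = \frac{2768}{25}$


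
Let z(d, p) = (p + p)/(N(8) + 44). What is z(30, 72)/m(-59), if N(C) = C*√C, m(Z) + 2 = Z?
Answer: -396/5429 + 144*√2/5429 ≈ -0.035431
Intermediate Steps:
m(Z) = -2 + Z
N(C) = C^(3/2)
z(d, p) = 2*p/(44 + 16*√2) (z(d, p) = (p + p)/(8^(3/2) + 44) = (2*p)/(16*√2 + 44) = (2*p)/(44 + 16*√2) = 2*p/(44 + 16*√2))
z(30, 72)/m(-59) = ((11/178)*72 - 2/89*72*√2)/(-2 - 59) = (396/89 - 144*√2/89)/(-61) = (396/89 - 144*√2/89)*(-1/61) = -396/5429 + 144*√2/5429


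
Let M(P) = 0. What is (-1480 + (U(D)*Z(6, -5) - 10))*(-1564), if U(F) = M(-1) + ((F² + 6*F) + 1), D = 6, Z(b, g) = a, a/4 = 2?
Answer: 1416984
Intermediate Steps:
a = 8 (a = 4*2 = 8)
Z(b, g) = 8
U(F) = 1 + F² + 6*F (U(F) = 0 + ((F² + 6*F) + 1) = 0 + (1 + F² + 6*F) = 1 + F² + 6*F)
(-1480 + (U(D)*Z(6, -5) - 10))*(-1564) = (-1480 + ((1 + 6² + 6*6)*8 - 10))*(-1564) = (-1480 + ((1 + 36 + 36)*8 - 10))*(-1564) = (-1480 + (73*8 - 10))*(-1564) = (-1480 + (584 - 10))*(-1564) = (-1480 + 574)*(-1564) = -906*(-1564) = 1416984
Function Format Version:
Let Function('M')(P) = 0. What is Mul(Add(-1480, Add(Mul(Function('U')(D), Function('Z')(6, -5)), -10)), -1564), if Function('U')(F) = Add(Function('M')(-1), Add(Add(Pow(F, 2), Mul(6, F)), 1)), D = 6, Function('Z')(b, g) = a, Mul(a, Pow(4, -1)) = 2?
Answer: 1416984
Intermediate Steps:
a = 8 (a = Mul(4, 2) = 8)
Function('Z')(b, g) = 8
Function('U')(F) = Add(1, Pow(F, 2), Mul(6, F)) (Function('U')(F) = Add(0, Add(Add(Pow(F, 2), Mul(6, F)), 1)) = Add(0, Add(1, Pow(F, 2), Mul(6, F))) = Add(1, Pow(F, 2), Mul(6, F)))
Mul(Add(-1480, Add(Mul(Function('U')(D), Function('Z')(6, -5)), -10)), -1564) = Mul(Add(-1480, Add(Mul(Add(1, Pow(6, 2), Mul(6, 6)), 8), -10)), -1564) = Mul(Add(-1480, Add(Mul(Add(1, 36, 36), 8), -10)), -1564) = Mul(Add(-1480, Add(Mul(73, 8), -10)), -1564) = Mul(Add(-1480, Add(584, -10)), -1564) = Mul(Add(-1480, 574), -1564) = Mul(-906, -1564) = 1416984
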